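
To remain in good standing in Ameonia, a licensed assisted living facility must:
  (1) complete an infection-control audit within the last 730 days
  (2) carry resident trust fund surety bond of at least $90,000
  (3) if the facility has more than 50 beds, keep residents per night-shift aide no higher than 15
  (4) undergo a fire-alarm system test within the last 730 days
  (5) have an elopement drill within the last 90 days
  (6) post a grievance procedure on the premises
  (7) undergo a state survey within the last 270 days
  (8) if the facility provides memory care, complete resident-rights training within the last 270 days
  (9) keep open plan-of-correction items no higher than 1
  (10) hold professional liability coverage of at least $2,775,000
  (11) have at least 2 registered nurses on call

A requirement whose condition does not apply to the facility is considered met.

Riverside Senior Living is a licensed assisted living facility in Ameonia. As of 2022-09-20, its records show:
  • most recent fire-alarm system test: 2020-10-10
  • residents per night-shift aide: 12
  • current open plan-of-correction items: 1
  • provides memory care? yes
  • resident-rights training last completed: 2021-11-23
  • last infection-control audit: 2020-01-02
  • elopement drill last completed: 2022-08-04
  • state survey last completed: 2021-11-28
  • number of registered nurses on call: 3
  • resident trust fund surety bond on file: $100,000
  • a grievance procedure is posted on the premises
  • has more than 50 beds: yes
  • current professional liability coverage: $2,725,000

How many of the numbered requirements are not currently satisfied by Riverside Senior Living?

4

1. infection-control audit 992 days ago vs limit 730 → not met
2. resident trust fund surety bond $100,000 ≥ $90,000 → met
3. condition 'has more than 50 beds' holds; residents per night-shift aide 12 ≤ 15 → met
4. fire-alarm system test 710 days ago vs limit 730 → met
5. elopement drill 47 days ago vs limit 90 → met
6. grievance procedure present → met
7. state survey 296 days ago vs limit 270 → not met
8. condition 'provides memory care' holds; resident-rights training 301 days ago vs limit 270 → not met
9. open plan-of-correction items 1 ≤ 1 → met
10. professional liability coverage $2,725,000 < $2,775,000 → not met
11. registered nurses on call 3 ≥ 2 → met
Not met: 4 of 11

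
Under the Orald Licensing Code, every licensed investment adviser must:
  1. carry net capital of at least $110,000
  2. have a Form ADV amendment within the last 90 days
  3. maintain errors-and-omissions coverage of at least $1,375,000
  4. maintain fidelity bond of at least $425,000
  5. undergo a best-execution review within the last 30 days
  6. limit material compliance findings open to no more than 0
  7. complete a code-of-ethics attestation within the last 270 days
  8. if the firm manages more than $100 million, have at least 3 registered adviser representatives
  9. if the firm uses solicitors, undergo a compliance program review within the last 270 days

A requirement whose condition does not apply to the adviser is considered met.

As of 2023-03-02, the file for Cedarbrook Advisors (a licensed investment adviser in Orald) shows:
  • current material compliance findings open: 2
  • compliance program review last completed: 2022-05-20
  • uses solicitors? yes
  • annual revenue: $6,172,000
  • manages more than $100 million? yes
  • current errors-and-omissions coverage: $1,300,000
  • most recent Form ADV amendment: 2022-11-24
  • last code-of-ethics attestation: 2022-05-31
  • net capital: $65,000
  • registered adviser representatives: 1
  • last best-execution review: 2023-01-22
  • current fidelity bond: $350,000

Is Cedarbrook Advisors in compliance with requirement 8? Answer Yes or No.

8. condition 'manages more than $100 million' holds; registered adviser representatives 1 < 3 → not met

No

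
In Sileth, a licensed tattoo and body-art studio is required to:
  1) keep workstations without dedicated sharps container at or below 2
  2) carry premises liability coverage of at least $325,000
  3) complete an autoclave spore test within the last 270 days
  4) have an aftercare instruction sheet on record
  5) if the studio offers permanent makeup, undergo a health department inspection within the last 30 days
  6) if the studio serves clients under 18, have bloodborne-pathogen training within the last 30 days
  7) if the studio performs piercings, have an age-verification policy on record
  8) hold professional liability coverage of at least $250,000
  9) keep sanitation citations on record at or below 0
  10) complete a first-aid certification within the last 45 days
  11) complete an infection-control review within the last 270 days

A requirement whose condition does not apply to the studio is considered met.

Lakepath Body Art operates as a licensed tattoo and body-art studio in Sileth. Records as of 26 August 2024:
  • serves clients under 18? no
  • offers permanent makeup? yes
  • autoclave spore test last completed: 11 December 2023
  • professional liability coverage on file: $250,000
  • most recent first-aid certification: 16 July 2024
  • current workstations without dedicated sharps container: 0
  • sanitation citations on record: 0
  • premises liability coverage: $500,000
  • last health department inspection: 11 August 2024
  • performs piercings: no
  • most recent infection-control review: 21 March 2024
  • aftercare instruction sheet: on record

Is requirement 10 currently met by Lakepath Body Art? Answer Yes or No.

Yes

10. first-aid certification 41 days ago vs limit 45 → met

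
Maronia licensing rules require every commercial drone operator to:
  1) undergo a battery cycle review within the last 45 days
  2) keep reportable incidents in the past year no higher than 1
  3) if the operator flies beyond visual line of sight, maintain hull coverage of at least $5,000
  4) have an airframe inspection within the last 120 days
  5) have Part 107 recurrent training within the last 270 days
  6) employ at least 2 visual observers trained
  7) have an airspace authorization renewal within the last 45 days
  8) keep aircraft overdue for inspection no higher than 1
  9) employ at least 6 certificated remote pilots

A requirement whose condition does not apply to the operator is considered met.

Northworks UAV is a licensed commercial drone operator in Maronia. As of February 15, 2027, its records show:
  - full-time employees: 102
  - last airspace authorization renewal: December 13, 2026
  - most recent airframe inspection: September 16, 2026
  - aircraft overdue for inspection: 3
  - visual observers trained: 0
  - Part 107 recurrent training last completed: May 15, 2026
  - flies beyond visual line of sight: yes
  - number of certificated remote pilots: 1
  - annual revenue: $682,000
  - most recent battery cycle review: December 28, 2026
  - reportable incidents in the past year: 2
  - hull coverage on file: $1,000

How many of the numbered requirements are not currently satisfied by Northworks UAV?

9

1. battery cycle review 49 days ago vs limit 45 → not met
2. reportable incidents in the past year 2 > 1 → not met
3. condition 'flies beyond visual line of sight' holds; hull coverage $1,000 < $5,000 → not met
4. airframe inspection 152 days ago vs limit 120 → not met
5. Part 107 recurrent training 276 days ago vs limit 270 → not met
6. visual observers trained 0 < 2 → not met
7. airspace authorization renewal 64 days ago vs limit 45 → not met
8. aircraft overdue for inspection 3 > 1 → not met
9. certificated remote pilots 1 < 6 → not met
Not met: 9 of 9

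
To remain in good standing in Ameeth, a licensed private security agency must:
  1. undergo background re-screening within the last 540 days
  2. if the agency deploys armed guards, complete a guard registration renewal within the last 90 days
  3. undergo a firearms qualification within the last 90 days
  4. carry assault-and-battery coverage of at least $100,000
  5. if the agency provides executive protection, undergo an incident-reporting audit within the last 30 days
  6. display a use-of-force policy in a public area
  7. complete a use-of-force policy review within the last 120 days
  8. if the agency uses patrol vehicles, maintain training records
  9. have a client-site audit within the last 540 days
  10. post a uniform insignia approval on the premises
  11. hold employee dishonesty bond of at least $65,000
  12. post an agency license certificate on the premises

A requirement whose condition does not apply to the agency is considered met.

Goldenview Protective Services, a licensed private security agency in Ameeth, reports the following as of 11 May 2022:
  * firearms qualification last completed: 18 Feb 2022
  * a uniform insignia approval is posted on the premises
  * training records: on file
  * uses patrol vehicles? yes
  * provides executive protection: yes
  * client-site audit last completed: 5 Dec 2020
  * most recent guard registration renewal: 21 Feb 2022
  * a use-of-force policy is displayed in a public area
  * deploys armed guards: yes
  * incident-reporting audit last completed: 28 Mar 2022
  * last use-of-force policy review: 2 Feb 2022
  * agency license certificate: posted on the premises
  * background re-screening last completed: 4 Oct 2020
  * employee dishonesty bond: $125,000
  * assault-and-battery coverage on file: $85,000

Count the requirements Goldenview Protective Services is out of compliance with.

3

1. background re-screening 584 days ago vs limit 540 → not met
2. condition 'deploys armed guards' holds; guard registration renewal 79 days ago vs limit 90 → met
3. firearms qualification 82 days ago vs limit 90 → met
4. assault-and-battery coverage $85,000 < $100,000 → not met
5. condition 'provides executive protection' holds; incident-reporting audit 44 days ago vs limit 30 → not met
6. use-of-force policy present → met
7. use-of-force policy review 98 days ago vs limit 120 → met
8. condition 'uses patrol vehicles' holds; training records present → met
9. client-site audit 522 days ago vs limit 540 → met
10. uniform insignia approval present → met
11. employee dishonesty bond $125,000 ≥ $65,000 → met
12. agency license certificate present → met
Not met: 3 of 12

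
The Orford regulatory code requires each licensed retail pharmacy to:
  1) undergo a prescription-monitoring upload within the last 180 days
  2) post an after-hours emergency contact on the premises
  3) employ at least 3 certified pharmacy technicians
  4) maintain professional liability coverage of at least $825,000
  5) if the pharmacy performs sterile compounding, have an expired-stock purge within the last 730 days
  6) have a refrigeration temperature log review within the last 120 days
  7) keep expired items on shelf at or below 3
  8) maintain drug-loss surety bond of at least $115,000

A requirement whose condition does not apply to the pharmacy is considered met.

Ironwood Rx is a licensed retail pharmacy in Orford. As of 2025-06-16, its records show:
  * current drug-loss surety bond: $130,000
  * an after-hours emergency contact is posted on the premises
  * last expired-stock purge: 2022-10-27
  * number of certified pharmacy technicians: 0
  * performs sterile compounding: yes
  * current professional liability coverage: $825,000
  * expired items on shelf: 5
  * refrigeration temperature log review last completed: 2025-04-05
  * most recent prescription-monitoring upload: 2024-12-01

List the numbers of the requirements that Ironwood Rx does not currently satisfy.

1, 3, 5, 7

1. prescription-monitoring upload 197 days ago vs limit 180 → not met
2. after-hours emergency contact present → met
3. certified pharmacy technicians 0 < 3 → not met
4. professional liability coverage $825,000 ≥ $825,000 → met
5. condition 'performs sterile compounding' holds; expired-stock purge 963 days ago vs limit 730 → not met
6. refrigeration temperature log review 72 days ago vs limit 120 → met
7. expired items on shelf 5 > 3 → not met
8. drug-loss surety bond $130,000 ≥ $115,000 → met
Not met: 1, 3, 5, 7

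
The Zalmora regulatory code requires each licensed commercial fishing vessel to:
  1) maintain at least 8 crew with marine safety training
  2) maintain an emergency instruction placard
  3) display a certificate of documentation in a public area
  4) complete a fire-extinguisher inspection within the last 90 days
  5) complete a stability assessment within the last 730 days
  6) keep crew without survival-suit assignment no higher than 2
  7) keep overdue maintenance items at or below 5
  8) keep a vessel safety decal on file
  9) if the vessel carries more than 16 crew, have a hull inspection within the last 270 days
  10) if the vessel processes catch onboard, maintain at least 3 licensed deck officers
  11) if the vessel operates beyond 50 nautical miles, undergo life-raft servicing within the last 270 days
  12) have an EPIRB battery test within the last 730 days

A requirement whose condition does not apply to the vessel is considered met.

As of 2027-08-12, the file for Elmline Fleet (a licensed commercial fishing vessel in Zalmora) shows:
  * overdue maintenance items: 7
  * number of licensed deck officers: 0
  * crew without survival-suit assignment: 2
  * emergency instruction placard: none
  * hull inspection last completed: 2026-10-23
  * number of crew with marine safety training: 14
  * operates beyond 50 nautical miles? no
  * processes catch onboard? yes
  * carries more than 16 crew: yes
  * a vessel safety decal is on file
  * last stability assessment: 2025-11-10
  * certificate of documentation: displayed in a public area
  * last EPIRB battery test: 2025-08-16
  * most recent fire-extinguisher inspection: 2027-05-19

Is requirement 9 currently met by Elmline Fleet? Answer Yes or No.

9. condition 'carries more than 16 crew' holds; hull inspection 293 days ago vs limit 270 → not met

No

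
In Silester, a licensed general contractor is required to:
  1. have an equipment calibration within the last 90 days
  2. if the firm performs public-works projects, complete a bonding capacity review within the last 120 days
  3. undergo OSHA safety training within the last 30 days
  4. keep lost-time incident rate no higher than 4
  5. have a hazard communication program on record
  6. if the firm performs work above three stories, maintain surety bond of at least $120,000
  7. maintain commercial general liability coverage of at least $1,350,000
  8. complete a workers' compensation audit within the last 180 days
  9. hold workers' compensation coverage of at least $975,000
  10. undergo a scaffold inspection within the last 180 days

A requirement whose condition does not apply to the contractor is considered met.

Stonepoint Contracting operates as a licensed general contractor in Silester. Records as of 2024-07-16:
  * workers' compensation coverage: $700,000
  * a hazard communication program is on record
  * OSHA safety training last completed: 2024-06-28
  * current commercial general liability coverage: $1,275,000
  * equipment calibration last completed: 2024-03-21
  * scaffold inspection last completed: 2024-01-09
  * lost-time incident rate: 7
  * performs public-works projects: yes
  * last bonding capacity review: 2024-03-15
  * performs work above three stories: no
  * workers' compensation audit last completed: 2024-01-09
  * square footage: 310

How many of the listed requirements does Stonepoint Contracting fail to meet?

1. equipment calibration 117 days ago vs limit 90 → not met
2. condition 'performs public-works projects' holds; bonding capacity review 123 days ago vs limit 120 → not met
3. OSHA safety training 18 days ago vs limit 30 → met
4. lost-time incident rate 7 > 4 → not met
5. hazard communication program present → met
6. condition 'performs work above three stories' does not hold → requirement n/a → met
7. commercial general liability coverage $1,275,000 < $1,350,000 → not met
8. workers' compensation audit 189 days ago vs limit 180 → not met
9. workers' compensation coverage $700,000 < $975,000 → not met
10. scaffold inspection 189 days ago vs limit 180 → not met
Not met: 7 of 10

7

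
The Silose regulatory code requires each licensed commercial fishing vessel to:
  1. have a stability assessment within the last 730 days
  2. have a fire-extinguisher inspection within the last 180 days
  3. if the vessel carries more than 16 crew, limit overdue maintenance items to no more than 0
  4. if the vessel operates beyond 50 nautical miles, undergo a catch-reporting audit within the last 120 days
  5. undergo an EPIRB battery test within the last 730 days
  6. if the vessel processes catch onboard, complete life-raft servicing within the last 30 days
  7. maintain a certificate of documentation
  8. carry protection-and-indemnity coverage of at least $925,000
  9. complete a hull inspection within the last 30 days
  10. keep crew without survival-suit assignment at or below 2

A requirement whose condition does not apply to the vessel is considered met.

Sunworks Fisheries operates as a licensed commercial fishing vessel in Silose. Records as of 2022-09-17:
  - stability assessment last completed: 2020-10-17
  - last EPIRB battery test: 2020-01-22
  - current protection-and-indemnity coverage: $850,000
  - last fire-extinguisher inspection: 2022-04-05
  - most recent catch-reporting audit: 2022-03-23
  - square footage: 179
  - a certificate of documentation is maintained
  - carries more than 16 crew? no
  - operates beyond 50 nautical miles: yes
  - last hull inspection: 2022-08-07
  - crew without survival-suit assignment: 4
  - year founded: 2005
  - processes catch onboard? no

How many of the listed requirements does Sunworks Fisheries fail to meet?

1. stability assessment 700 days ago vs limit 730 → met
2. fire-extinguisher inspection 165 days ago vs limit 180 → met
3. condition 'carries more than 16 crew' does not hold → requirement n/a → met
4. condition 'operates beyond 50 nautical miles' holds; catch-reporting audit 178 days ago vs limit 120 → not met
5. EPIRB battery test 969 days ago vs limit 730 → not met
6. condition 'processes catch onboard' does not hold → requirement n/a → met
7. certificate of documentation present → met
8. protection-and-indemnity coverage $850,000 < $925,000 → not met
9. hull inspection 41 days ago vs limit 30 → not met
10. crew without survival-suit assignment 4 > 2 → not met
Not met: 5 of 10

5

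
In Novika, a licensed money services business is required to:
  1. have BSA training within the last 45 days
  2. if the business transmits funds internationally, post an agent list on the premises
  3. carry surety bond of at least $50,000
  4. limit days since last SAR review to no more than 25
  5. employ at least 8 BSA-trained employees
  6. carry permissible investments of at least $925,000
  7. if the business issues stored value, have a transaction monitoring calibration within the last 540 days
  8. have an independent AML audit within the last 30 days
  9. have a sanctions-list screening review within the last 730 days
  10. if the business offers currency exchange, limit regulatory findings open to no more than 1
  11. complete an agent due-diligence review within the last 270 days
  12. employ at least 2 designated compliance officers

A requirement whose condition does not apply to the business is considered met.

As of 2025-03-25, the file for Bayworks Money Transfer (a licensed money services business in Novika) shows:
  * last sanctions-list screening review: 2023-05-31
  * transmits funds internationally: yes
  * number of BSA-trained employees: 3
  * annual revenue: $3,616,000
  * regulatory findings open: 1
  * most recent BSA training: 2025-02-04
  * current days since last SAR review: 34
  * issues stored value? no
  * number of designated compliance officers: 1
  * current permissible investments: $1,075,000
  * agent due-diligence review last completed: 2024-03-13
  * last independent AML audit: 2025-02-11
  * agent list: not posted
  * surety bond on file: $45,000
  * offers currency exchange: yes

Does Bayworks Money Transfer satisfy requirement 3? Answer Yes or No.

3. surety bond $45,000 < $50,000 → not met

No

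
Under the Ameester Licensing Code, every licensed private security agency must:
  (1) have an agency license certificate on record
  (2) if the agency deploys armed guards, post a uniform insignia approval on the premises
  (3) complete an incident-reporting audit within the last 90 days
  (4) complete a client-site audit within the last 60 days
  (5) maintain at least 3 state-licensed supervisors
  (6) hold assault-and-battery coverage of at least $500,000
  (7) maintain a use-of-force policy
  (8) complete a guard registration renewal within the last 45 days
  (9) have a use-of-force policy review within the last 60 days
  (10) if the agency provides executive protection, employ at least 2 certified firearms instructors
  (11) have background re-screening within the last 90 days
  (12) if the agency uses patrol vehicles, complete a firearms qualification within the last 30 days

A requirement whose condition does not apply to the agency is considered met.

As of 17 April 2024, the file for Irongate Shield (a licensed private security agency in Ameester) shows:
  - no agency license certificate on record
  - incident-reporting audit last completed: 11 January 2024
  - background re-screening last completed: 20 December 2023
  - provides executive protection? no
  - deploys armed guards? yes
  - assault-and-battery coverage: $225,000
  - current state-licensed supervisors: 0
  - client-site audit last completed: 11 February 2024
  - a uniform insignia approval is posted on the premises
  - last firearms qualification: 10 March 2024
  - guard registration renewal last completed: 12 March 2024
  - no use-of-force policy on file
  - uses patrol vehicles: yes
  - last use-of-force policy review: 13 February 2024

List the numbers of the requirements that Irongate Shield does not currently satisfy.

1. agency license certificate absent → not met
2. condition 'deploys armed guards' holds; uniform insignia approval present → met
3. incident-reporting audit 97 days ago vs limit 90 → not met
4. client-site audit 66 days ago vs limit 60 → not met
5. state-licensed supervisors 0 < 3 → not met
6. assault-and-battery coverage $225,000 < $500,000 → not met
7. use-of-force policy absent → not met
8. guard registration renewal 36 days ago vs limit 45 → met
9. use-of-force policy review 64 days ago vs limit 60 → not met
10. condition 'provides executive protection' does not hold → requirement n/a → met
11. background re-screening 119 days ago vs limit 90 → not met
12. condition 'uses patrol vehicles' holds; firearms qualification 38 days ago vs limit 30 → not met
Not met: 1, 3, 4, 5, 6, 7, 9, 11, 12

1, 3, 4, 5, 6, 7, 9, 11, 12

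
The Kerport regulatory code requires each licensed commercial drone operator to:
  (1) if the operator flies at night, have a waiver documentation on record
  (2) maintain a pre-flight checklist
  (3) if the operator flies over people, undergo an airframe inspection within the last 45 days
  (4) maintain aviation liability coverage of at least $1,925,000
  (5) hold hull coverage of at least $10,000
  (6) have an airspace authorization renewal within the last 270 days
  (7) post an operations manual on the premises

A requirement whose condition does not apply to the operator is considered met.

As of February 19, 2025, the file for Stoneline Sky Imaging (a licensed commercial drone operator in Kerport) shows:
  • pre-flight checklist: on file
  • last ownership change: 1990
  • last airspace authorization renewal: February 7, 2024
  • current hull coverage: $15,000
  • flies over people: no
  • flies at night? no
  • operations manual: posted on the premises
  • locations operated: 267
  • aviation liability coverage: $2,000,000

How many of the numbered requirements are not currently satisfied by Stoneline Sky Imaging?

1

1. condition 'flies at night' does not hold → requirement n/a → met
2. pre-flight checklist present → met
3. condition 'flies over people' does not hold → requirement n/a → met
4. aviation liability coverage $2,000,000 ≥ $1,925,000 → met
5. hull coverage $15,000 ≥ $10,000 → met
6. airspace authorization renewal 378 days ago vs limit 270 → not met
7. operations manual present → met
Not met: 1 of 7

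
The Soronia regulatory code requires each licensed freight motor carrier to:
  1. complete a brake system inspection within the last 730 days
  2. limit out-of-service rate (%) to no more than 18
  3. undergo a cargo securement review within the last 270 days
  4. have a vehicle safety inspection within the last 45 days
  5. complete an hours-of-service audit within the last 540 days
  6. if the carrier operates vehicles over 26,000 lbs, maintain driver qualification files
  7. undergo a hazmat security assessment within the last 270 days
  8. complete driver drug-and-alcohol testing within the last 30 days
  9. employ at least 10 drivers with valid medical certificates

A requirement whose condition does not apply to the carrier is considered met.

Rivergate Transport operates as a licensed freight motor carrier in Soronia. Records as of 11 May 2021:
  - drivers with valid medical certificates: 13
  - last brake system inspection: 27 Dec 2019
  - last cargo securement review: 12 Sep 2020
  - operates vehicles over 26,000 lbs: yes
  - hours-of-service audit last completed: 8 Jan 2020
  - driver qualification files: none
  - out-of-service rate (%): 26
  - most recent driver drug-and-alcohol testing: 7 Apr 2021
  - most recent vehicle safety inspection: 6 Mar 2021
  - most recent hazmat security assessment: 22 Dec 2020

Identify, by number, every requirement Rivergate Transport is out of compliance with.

2, 4, 6, 8

1. brake system inspection 501 days ago vs limit 730 → met
2. out-of-service rate (%) 26 > 18 → not met
3. cargo securement review 241 days ago vs limit 270 → met
4. vehicle safety inspection 66 days ago vs limit 45 → not met
5. hours-of-service audit 489 days ago vs limit 540 → met
6. condition 'operates vehicles over 26,000 lbs' holds; driver qualification files absent → not met
7. hazmat security assessment 140 days ago vs limit 270 → met
8. driver drug-and-alcohol testing 34 days ago vs limit 30 → not met
9. drivers with valid medical certificates 13 ≥ 10 → met
Not met: 2, 4, 6, 8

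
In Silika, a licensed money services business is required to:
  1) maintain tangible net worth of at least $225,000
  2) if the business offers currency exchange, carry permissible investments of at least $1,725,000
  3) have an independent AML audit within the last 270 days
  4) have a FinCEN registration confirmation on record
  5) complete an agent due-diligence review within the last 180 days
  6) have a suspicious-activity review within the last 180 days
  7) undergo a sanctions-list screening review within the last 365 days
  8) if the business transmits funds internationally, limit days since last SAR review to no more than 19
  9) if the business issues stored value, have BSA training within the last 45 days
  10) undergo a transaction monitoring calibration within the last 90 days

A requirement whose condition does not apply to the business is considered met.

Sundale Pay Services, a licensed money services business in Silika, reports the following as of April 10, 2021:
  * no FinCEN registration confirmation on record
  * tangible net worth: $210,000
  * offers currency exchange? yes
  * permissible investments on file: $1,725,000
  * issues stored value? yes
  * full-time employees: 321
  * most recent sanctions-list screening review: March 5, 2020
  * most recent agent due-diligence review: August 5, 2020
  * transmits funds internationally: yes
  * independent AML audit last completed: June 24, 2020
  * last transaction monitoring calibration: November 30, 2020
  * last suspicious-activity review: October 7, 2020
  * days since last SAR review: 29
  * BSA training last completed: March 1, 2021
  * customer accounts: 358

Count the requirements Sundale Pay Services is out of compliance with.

8

1. tangible net worth $210,000 < $225,000 → not met
2. condition 'offers currency exchange' holds; permissible investments $1,725,000 ≥ $1,725,000 → met
3. independent AML audit 290 days ago vs limit 270 → not met
4. FinCEN registration confirmation absent → not met
5. agent due-diligence review 248 days ago vs limit 180 → not met
6. suspicious-activity review 185 days ago vs limit 180 → not met
7. sanctions-list screening review 401 days ago vs limit 365 → not met
8. condition 'transmits funds internationally' holds; days since last SAR review 29 > 19 → not met
9. condition 'issues stored value' holds; BSA training 40 days ago vs limit 45 → met
10. transaction monitoring calibration 131 days ago vs limit 90 → not met
Not met: 8 of 10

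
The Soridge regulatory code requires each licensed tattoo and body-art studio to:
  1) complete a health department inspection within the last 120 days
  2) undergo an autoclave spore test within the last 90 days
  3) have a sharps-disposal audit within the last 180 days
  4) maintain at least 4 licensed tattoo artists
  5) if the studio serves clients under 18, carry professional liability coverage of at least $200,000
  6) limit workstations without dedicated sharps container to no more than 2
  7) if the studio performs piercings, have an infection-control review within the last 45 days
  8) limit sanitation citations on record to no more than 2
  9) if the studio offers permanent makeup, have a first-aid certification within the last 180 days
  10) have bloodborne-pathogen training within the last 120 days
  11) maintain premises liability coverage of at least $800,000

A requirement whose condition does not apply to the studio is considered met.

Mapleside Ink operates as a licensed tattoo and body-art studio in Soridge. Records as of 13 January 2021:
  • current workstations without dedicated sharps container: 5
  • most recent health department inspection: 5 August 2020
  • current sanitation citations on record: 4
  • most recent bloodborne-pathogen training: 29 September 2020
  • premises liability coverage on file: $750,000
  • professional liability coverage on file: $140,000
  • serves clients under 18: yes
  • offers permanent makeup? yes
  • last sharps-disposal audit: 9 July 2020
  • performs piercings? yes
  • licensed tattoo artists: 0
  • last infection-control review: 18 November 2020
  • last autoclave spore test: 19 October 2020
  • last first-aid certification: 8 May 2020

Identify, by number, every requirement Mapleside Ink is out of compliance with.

1. health department inspection 161 days ago vs limit 120 → not met
2. autoclave spore test 86 days ago vs limit 90 → met
3. sharps-disposal audit 188 days ago vs limit 180 → not met
4. licensed tattoo artists 0 < 4 → not met
5. condition 'serves clients under 18' holds; professional liability coverage $140,000 < $200,000 → not met
6. workstations without dedicated sharps container 5 > 2 → not met
7. condition 'performs piercings' holds; infection-control review 56 days ago vs limit 45 → not met
8. sanitation citations on record 4 > 2 → not met
9. condition 'offers permanent makeup' holds; first-aid certification 250 days ago vs limit 180 → not met
10. bloodborne-pathogen training 106 days ago vs limit 120 → met
11. premises liability coverage $750,000 < $800,000 → not met
Not met: 1, 3, 4, 5, 6, 7, 8, 9, 11

1, 3, 4, 5, 6, 7, 8, 9, 11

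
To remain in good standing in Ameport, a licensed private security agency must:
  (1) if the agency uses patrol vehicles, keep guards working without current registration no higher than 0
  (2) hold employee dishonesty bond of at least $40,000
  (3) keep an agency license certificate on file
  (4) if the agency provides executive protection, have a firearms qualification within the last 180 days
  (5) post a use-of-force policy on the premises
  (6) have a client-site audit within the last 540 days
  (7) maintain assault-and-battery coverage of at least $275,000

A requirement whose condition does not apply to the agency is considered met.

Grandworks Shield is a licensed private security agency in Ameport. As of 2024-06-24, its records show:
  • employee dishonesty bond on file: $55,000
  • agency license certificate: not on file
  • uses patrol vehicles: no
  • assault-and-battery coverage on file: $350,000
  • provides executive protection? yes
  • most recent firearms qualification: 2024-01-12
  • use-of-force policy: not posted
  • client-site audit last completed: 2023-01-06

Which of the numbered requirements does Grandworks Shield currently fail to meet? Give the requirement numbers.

3, 5

1. condition 'uses patrol vehicles' does not hold → requirement n/a → met
2. employee dishonesty bond $55,000 ≥ $40,000 → met
3. agency license certificate absent → not met
4. condition 'provides executive protection' holds; firearms qualification 164 days ago vs limit 180 → met
5. use-of-force policy absent → not met
6. client-site audit 535 days ago vs limit 540 → met
7. assault-and-battery coverage $350,000 ≥ $275,000 → met
Not met: 3, 5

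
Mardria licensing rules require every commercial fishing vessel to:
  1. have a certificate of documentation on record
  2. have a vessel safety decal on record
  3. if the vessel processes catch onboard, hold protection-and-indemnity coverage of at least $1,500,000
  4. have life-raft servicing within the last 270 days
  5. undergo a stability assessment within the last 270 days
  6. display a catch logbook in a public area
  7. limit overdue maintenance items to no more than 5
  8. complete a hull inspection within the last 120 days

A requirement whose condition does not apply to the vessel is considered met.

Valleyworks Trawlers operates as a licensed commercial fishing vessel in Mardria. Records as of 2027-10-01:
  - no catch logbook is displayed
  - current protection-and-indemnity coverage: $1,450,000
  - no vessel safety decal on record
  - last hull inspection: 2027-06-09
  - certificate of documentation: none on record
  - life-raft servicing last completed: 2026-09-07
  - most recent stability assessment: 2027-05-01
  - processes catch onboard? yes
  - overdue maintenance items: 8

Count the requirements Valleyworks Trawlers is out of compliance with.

1. certificate of documentation absent → not met
2. vessel safety decal absent → not met
3. condition 'processes catch onboard' holds; protection-and-indemnity coverage $1,450,000 < $1,500,000 → not met
4. life-raft servicing 389 days ago vs limit 270 → not met
5. stability assessment 153 days ago vs limit 270 → met
6. catch logbook absent → not met
7. overdue maintenance items 8 > 5 → not met
8. hull inspection 114 days ago vs limit 120 → met
Not met: 6 of 8

6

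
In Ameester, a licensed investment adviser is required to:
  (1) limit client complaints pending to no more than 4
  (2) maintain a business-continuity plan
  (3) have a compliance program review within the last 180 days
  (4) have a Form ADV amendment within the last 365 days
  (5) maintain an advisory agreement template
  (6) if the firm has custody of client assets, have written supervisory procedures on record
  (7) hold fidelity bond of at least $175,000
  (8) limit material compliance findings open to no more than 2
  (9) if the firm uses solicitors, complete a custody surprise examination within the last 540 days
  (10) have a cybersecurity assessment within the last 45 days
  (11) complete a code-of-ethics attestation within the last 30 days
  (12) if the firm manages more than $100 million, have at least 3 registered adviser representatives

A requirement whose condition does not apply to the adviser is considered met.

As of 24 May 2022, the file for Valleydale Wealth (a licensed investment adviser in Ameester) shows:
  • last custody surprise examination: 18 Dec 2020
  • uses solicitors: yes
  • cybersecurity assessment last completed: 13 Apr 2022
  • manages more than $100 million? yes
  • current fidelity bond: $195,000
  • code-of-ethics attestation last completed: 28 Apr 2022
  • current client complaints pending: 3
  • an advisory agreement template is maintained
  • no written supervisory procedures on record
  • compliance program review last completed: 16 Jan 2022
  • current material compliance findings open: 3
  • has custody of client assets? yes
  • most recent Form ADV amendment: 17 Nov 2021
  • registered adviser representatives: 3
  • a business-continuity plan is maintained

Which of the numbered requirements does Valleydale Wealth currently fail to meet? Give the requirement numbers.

6, 8

1. client complaints pending 3 ≤ 4 → met
2. business-continuity plan present → met
3. compliance program review 128 days ago vs limit 180 → met
4. Form ADV amendment 188 days ago vs limit 365 → met
5. advisory agreement template present → met
6. condition 'has custody of client assets' holds; written supervisory procedures absent → not met
7. fidelity bond $195,000 ≥ $175,000 → met
8. material compliance findings open 3 > 2 → not met
9. condition 'uses solicitors' holds; custody surprise examination 522 days ago vs limit 540 → met
10. cybersecurity assessment 41 days ago vs limit 45 → met
11. code-of-ethics attestation 26 days ago vs limit 30 → met
12. condition 'manages more than $100 million' holds; registered adviser representatives 3 ≥ 3 → met
Not met: 6, 8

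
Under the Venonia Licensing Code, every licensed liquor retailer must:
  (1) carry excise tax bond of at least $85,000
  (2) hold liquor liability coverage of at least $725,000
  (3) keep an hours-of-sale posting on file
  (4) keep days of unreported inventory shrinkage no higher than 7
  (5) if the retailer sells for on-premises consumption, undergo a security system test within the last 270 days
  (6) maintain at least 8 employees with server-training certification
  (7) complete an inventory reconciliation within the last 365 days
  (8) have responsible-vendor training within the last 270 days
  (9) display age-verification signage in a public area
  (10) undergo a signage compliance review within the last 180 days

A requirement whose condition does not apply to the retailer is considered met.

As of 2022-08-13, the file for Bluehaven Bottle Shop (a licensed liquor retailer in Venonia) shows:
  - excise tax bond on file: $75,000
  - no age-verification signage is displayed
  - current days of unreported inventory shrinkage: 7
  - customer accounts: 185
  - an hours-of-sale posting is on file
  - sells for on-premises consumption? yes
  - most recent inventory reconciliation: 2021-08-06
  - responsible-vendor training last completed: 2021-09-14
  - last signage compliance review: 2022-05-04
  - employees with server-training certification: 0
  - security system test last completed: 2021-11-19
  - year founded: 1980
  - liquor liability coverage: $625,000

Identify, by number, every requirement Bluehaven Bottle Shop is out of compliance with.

1. excise tax bond $75,000 < $85,000 → not met
2. liquor liability coverage $625,000 < $725,000 → not met
3. hours-of-sale posting present → met
4. days of unreported inventory shrinkage 7 ≤ 7 → met
5. condition 'sells for on-premises consumption' holds; security system test 267 days ago vs limit 270 → met
6. employees with server-training certification 0 < 8 → not met
7. inventory reconciliation 372 days ago vs limit 365 → not met
8. responsible-vendor training 333 days ago vs limit 270 → not met
9. age-verification signage absent → not met
10. signage compliance review 101 days ago vs limit 180 → met
Not met: 1, 2, 6, 7, 8, 9

1, 2, 6, 7, 8, 9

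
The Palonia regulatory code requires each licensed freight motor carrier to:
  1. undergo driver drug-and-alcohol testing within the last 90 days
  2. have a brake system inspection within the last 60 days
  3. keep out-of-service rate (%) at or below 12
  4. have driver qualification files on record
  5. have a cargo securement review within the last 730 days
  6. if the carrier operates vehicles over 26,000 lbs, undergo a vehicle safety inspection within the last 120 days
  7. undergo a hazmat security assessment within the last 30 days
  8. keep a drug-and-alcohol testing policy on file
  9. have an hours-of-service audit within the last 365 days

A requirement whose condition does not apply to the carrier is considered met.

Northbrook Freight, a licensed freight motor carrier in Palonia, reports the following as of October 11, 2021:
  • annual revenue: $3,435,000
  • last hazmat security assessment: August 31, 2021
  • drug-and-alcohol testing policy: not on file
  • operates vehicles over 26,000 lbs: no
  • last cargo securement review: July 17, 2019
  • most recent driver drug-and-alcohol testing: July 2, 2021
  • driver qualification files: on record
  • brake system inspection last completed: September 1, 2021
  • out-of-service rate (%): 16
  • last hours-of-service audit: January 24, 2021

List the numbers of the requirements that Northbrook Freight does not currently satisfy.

1. driver drug-and-alcohol testing 101 days ago vs limit 90 → not met
2. brake system inspection 40 days ago vs limit 60 → met
3. out-of-service rate (%) 16 > 12 → not met
4. driver qualification files present → met
5. cargo securement review 817 days ago vs limit 730 → not met
6. condition 'operates vehicles over 26,000 lbs' does not hold → requirement n/a → met
7. hazmat security assessment 41 days ago vs limit 30 → not met
8. drug-and-alcohol testing policy absent → not met
9. hours-of-service audit 260 days ago vs limit 365 → met
Not met: 1, 3, 5, 7, 8

1, 3, 5, 7, 8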